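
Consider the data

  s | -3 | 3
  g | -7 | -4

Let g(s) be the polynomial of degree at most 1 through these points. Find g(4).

Evaluate each Lagrange basis at s = 4:
L_0(4) = (1)/[(-6)] = -1/6
L_1(4) = (7)/[(6)] = 7/6
Sum: (-7)·(-1/6) + (-4)·(7/6) = -7/2

-7/2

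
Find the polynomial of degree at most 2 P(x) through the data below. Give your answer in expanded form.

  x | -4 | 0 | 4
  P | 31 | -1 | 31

P(x) = 2x^2 - 1

Newton's divided differences:
P[-4,0] = (-1 - 31) / (0 - (-4)) = -8
P[0,4] = (31 - (-1)) / (4 - 0) = 8
P[-4,0,4] = (8 - (-8)) / (4 - (-4)) = 2
P(x) = 31 + (-8)·(x + 4) + 2·(x + 4)x
Expanding: P(x) = 2x^2 - 1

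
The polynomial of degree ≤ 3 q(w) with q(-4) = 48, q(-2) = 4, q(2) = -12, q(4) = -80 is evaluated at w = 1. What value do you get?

L_0(1) = (3)·(-1)·(-3)/[(-2)·(-6)·(-8)] = -3/32
L_1(1) = (5)·(-1)·(-3)/[(2)·(-4)·(-6)] = 5/16
L_2(1) = (5)·(3)·(-3)/[(6)·(4)·(-2)] = 15/16
L_3(1) = (5)·(3)·(-1)/[(8)·(6)·(2)] = -5/32
Sum: 48·(-3/32) + 4·(5/16) + (-12)·(15/16) + (-80)·(-5/32) = -2

-2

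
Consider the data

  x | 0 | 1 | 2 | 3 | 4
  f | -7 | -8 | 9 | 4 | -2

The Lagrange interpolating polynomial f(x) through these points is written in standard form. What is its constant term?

Build the Lagrange basis polynomials:
L_0(x) = (x - 1)(x - 2)(x - 3)(x - 4) / [24] = (1/24)x^4 - (5/12)x^3 + (35/24)x^2 - (25/12)x + 1
L_1(x) = x(x - 2)(x - 3)(x - 4) / [-6] = -(1/6)x^4 + (3/2)x^3 - (13/3)x^2 + 4x
L_2(x) = x(x - 1)(x - 3)(x - 4) / [4] = (1/4)x^4 - 2x^3 + (19/4)x^2 - 3x
L_3(x) = x(x - 1)(x - 2)(x - 4) / [-6] = -(1/6)x^4 + (7/6)x^3 - (7/3)x^2 + (4/3)x
L_4(x) = x(x - 1)(x - 2)(x - 3) / [24] = (1/24)x^4 - (1/4)x^3 + (11/24)x^2 - (1/4)x
f(x) = (-7)·L_0 + (-8)·L_1 + 9·L_2 + 4·L_3 + (-2)·L_4
Only the constant term is needed; take it from each L_i and combine:
(-7)·(1) + (-8)·(0) + 9·(0) + 4·(0) + (-2)·(0) = -7

-7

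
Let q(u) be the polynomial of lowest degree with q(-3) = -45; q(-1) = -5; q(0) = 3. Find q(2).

L_0(2) = (3)·(2)/[(-2)·(-3)] = 1
L_1(2) = (5)·(2)/[(2)·(-1)] = -5
L_2(2) = (5)·(3)/[(3)·(1)] = 5
Sum: (-45)·(1) + (-5)·(-5) + 3·(5) = -5

-5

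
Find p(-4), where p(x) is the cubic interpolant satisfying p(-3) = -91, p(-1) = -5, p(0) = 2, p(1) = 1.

-194

Using Newton's divided-difference form:
p[-3,-1] = (-5 - (-91)) / (-1 - (-3)) = 43
p[-1,0] = (2 - (-5)) / (0 - (-1)) = 7
p[0,1] = (1 - 2) / (1 - 0) = -1
p[-3,-1,0] = (7 - 43) / (0 - (-3)) = -12
p[-1,0,1] = (-1 - 7) / (1 - (-1)) = -4
p[-3,-1,0,1] = (-4 - (-12)) / (1 - (-3)) = 2
p(-4) = -91 + 43·(-1) + (-12)·(-1)·(-3) + 2·(-1)·(-3)·(-4) = -194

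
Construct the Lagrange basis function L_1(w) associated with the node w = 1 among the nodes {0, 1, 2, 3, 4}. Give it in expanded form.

L_1(w) = w(w - 2)(w - 3)(w - 4) / [(1)·(-1)·(-2)·(-3)]
       = (w^4 - 9w^3 + 26w^2 - 24w) / (-6)

L_1(w) = -(1/6)w^4 + (3/2)w^3 - (13/3)w^2 + 4w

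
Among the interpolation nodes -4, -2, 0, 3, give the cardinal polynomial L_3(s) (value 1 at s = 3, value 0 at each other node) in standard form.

L_3(s) = (s + 4)(s + 2)s / [(7)·(5)·(3)]
       = (s^3 + 6s^2 + 8s) / (105)

L_3(s) = (1/105)s^3 + (2/35)s^2 + (8/105)s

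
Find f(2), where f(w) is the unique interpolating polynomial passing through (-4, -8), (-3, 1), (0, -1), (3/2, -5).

-329/66

L_0(2) = (5)·(2)·(1/2)/[(-1)·(-4)·(-11/2)] = -5/22
L_1(2) = (6)·(2)·(1/2)/[(1)·(-3)·(-9/2)] = 4/9
L_2(2) = (6)·(5)·(1/2)/[(4)·(3)·(-3/2)] = -5/6
L_3(2) = (6)·(5)·(2)/[(11/2)·(9/2)·(3/2)] = 160/99
Sum: (-8)·(-5/22) + 1·(4/9) + (-1)·(-5/6) + (-5)·(160/99) = -329/66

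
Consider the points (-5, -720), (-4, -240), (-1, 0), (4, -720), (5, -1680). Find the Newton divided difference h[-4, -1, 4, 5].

h[-4,-1] = (0 - (-240)) / (-1 - (-4)) = 80
h[-1,4] = (-720 - 0) / (4 - (-1)) = -144
h[4,5] = (-1680 - (-720)) / (5 - 4) = -960
h[-4,-1,4] = (-144 - 80) / (4 - (-4)) = -28
h[-1,4,5] = (-960 - (-144)) / (5 - (-1)) = -136
h[-4,-1,4,5] = (-136 - (-28)) / (5 - (-4)) = -12

-12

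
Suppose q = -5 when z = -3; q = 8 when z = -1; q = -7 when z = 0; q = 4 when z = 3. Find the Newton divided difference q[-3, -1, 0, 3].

71/36

q[-3,-1] = (8 - (-5)) / (-1 - (-3)) = 13/2
q[-1,0] = (-7 - 8) / (0 - (-1)) = -15
q[0,3] = (4 - (-7)) / (3 - 0) = 11/3
q[-3,-1,0] = (-15 - 13/2) / (0 - (-3)) = -43/6
q[-1,0,3] = (11/3 - (-15)) / (3 - (-1)) = 14/3
q[-3,-1,0,3] = (14/3 - (-43/6)) / (3 - (-3)) = 71/36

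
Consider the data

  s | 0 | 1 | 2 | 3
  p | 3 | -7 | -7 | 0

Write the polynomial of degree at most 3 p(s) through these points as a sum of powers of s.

Newton's divided differences:
p[0,1] = (-7 - 3) / (1 - 0) = -10
p[1,2] = (-7 - (-7)) / (2 - 1) = 0
p[2,3] = (0 - (-7)) / (3 - 2) = 7
p[0,1,2] = (0 - (-10)) / (2 - 0) = 5
p[1,2,3] = (7 - 0) / (3 - 1) = 7/2
p[0,1,2,3] = (7/2 - 5) / (3 - 0) = -1/2
p(s) = 3 + (-10)·s + 5·s(s - 1) + (-1/2)·s(s - 1)(s - 2)
Expanding: p(s) = -(1/2)s^3 + (13/2)s^2 - 16s + 3

p(s) = -(1/2)s^3 + (13/2)s^2 - 16s + 3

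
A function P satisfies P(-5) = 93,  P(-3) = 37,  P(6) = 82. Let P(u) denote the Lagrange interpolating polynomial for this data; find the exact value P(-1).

L_0(-1) = (2)·(-7)/[(-2)·(-11)] = -7/11
L_1(-1) = (4)·(-7)/[(2)·(-9)] = 14/9
L_2(-1) = (4)·(2)/[(11)·(9)] = 8/99
Sum: 93·(-7/11) + 37·(14/9) + 82·(8/99) = 5

5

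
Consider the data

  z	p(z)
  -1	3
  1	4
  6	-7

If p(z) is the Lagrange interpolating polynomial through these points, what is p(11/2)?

L_0(11/2) = (9/2)·(-1/2)/[(-2)·(-7)] = -9/56
L_1(11/2) = (13/2)·(-1/2)/[(2)·(-5)] = 13/40
L_2(11/2) = (13/2)·(9/2)/[(7)·(5)] = 117/140
Sum: 3·(-9/56) + 4·(13/40) + (-7)·(117/140) = -1409/280

-1409/280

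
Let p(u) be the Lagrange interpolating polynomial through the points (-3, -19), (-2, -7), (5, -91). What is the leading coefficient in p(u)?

-3

Build the Lagrange basis polynomials:
L_0(u) = (u + 2)(u - 5) / [8] = (1/8)u^2 - (3/8)u - 5/4
L_1(u) = (u + 3)(u - 5) / [-7] = -(1/7)u^2 + (2/7)u + 15/7
L_2(u) = (u + 3)(u + 2) / [56] = (1/56)u^2 + (5/56)u + 3/28
p(u) = (-19)·L_0 + (-7)·L_1 + (-91)·L_2
Only the coefficient of u^2 is needed; take it from each L_i and combine:
(-19)·(1/8) + (-7)·(-1/7) + (-91)·(1/56) = -3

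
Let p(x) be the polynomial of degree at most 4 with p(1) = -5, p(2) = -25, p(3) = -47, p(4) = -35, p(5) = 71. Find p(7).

Evaluate each Lagrange basis at x = 7:
L_0(7) = (5)·(4)·(3)·(2)/[(-1)·(-2)·(-3)·(-4)] = 5
L_1(7) = (6)·(4)·(3)·(2)/[(1)·(-1)·(-2)·(-3)] = -24
L_2(7) = (6)·(5)·(3)·(2)/[(2)·(1)·(-1)·(-2)] = 45
L_3(7) = (6)·(5)·(4)·(2)/[(3)·(2)·(1)·(-1)] = -40
L_4(7) = (6)·(5)·(4)·(3)/[(4)·(3)·(2)·(1)] = 15
Sum: (-5)·(5) + (-25)·(-24) + (-47)·(45) + (-35)·(-40) + 71·(15) = 925

925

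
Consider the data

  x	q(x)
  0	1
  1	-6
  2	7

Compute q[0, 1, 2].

10

q[0,1] = (-6 - 1) / (1 - 0) = -7
q[1,2] = (7 - (-6)) / (2 - 1) = 13
q[0,1,2] = (13 - (-7)) / (2 - 0) = 10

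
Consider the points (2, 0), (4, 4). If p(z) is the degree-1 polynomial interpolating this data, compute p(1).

Evaluate each Lagrange basis at z = 1:
L_0(1) = (-3)/[(-2)] = 3/2
L_1(1) = (-1)/[(2)] = -1/2
Sum: 0 + 4·(-1/2) = -2

-2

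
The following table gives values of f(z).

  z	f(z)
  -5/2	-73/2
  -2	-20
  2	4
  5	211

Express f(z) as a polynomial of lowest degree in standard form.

f(z) = 2z^3 - z^2 - 2z - 4

Newton's divided differences:
f[-5/2,-2] = (-20 - (-73/2)) / (-2 - (-5/2)) = 33
f[-2,2] = (4 - (-20)) / (2 - (-2)) = 6
f[2,5] = (211 - 4) / (5 - 2) = 69
f[-5/2,-2,2] = (6 - 33) / (2 - (-5/2)) = -6
f[-2,2,5] = (69 - 6) / (5 - (-2)) = 9
f[-5/2,-2,2,5] = (9 - (-6)) / (5 - (-5/2)) = 2
f(z) = -73/2 + 33·(z + 5/2) + (-6)·(z + 5/2)(z + 2) + 2·(z + 5/2)(z + 2)(z - 2)
Expanding: f(z) = 2z^3 - z^2 - 2z - 4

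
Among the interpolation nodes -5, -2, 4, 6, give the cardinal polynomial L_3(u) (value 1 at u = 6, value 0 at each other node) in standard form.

L_3(u) = (u + 5)(u + 2)(u - 4) / [(11)·(8)·(2)]
       = (u^3 + 3u^2 - 18u - 40) / (176)

L_3(u) = (1/176)u^3 + (3/176)u^2 - (9/88)u - 5/22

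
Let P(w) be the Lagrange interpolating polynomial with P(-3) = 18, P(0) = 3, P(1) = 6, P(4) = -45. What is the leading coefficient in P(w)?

-1

L_0(w) = w(w - 1)(w - 4) / [-84] = -(1/84)w^3 + (5/84)w^2 - (1/21)w
L_1(w) = (w + 3)(w - 1)(w - 4) / [12] = (1/12)w^3 - (1/6)w^2 - (11/12)w + 1
L_2(w) = (w + 3)w(w - 4) / [-12] = -(1/12)w^3 + (1/12)w^2 + w
L_3(w) = (w + 3)w(w - 1) / [84] = (1/84)w^3 + (1/42)w^2 - (1/28)w
P(w) = 18·L_0 + 3·L_1 + 6·L_2 + (-45)·L_3
Only the coefficient of w^3 is needed; take it from each L_i and combine:
18·(-1/84) + 3·(1/12) + 6·(-1/12) + (-45)·(1/84) = -1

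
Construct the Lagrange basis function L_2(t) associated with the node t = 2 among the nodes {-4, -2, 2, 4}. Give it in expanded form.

L_2(t) = -(1/48)t^3 - (1/24)t^2 + (1/3)t + 2/3

L_2(t) = (t + 4)(t + 2)(t - 4) / [(6)·(4)·(-2)]
       = (t^3 + 2t^2 - 16t - 32) / (-48)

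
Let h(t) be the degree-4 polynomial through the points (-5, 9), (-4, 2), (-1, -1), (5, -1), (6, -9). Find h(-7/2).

Evaluate each Lagrange basis at t = -7/2:
L_0(-7/2) = (1/2)·(-5/2)·(-17/2)·(-19/2)/[(-1)·(-4)·(-10)·(-11)] = -323/1408
L_1(-7/2) = (3/2)·(-5/2)·(-17/2)·(-19/2)/[(1)·(-3)·(-9)·(-10)] = 323/288
L_2(-7/2) = (3/2)·(1/2)·(-17/2)·(-19/2)/[(4)·(3)·(-6)·(-7)] = 323/2688
L_3(-7/2) = (3/2)·(1/2)·(-5/2)·(-19/2)/[(10)·(9)·(6)·(-1)] = -19/576
L_4(-7/2) = (3/2)·(1/2)·(-5/2)·(-17/2)/[(11)·(10)·(7)·(1)] = 51/2464
Sum: 9·(-323/1408) + 2·(323/288) + (-1)·(323/2688) + (-1)·(-19/576) + (-9)·(51/2464) = -1405/14784

-1405/14784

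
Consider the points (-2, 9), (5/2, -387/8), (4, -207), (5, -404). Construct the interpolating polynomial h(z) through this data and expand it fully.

Newton's divided differences:
h[-2,5/2] = (-387/8 - 9) / (5/2 - (-2)) = -51/4
h[5/2,4] = (-207 - (-387/8)) / (4 - 5/2) = -423/4
h[4,5] = (-404 - (-207)) / (5 - 4) = -197
h[-2,5/2,4] = (-423/4 - (-51/4)) / (4 - (-2)) = -31/2
h[5/2,4,5] = (-197 - (-423/4)) / (5 - 5/2) = -73/2
h[-2,5/2,4,5] = (-73/2 - (-31/2)) / (5 - (-2)) = -3
h(z) = 9 + (-51/4)·(z + 2) + (-31/2)·(z + 2)(z - 5/2) + (-3)·(z + 2)(z - 5/2)(z - 4)
Expanding: h(z) = -3z^3 - 2z^2 + 4z + 1

h(z) = -3z^3 - 2z^2 + 4z + 1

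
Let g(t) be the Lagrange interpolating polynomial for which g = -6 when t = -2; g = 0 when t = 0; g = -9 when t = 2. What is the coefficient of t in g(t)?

Build the Lagrange basis polynomials:
L_0(t) = t(t - 2) / [8] = (1/8)t^2 - (1/4)t
L_1(t) = (t + 2)(t - 2) / [-4] = -(1/4)t^2 + 1
L_2(t) = (t + 2)t / [8] = (1/8)t^2 + (1/4)t
g(t) = (-6)·L_0 + 0·L_1 + (-9)·L_2
Only the coefficient of t is needed; take it from each L_i and combine:
(-6)·(-1/4) + 0·(0) + (-9)·(1/4) = -3/4

-3/4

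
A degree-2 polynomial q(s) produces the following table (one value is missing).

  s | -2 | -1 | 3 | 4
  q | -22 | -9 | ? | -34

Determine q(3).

The 3 known values determine q uniquely (degree ≤ 2).
Evaluate each Lagrange basis at s = 3:
L_0(3) = (4)·(-1)/[(-1)·(-6)] = -2/3
L_1(3) = (5)·(-1)/[(1)·(-5)] = 1
L_2(3) = (5)·(4)/[(6)·(5)] = 2/3
Sum: (-22)·(-2/3) + (-9)·(1) + (-34)·(2/3) = -17

-17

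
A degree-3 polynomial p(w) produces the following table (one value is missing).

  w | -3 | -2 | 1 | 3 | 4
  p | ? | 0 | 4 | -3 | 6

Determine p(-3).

The 4 known values determine p uniquely (degree ≤ 3).
L_0(-3) = (-4)·(-6)·(-7)/[(-3)·(-5)·(-6)] = 28/15
L_1(-3) = (-1)·(-6)·(-7)/[(3)·(-2)·(-3)] = -7/3
L_2(-3) = (-1)·(-4)·(-7)/[(5)·(2)·(-1)] = 14/5
L_3(-3) = (-1)·(-4)·(-6)/[(6)·(3)·(1)] = -4/3
Sum: 0 + 4·(-7/3) + (-3)·(14/5) + 6·(-4/3) = -386/15

-386/15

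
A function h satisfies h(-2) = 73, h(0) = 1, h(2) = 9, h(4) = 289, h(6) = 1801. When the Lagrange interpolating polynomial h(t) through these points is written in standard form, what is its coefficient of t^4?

The leading coefficient equals the top divided difference h[-2,0,2,4,6].
h[-2,0] = (1 - 73) / (0 - (-2)) = -36
h[0,2] = (9 - 1) / (2 - 0) = 4
h[2,4] = (289 - 9) / (4 - 2) = 140
h[4,6] = (1801 - 289) / (6 - 4) = 756
h[-2,0,2] = (4 - (-36)) / (2 - (-2)) = 10
h[0,2,4] = (140 - 4) / (4 - 0) = 34
h[2,4,6] = (756 - 140) / (6 - 2) = 154
h[-2,0,2,4] = (34 - 10) / (4 - (-2)) = 4
h[0,2,4,6] = (154 - 34) / (6 - 0) = 20
h[-2,0,2,4,6] = (20 - 4) / (6 - (-2)) = 2

2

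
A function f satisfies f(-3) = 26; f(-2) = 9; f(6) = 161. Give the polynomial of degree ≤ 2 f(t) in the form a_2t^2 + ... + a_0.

f(t) = 4t^2 + 3t - 1

Newton's divided differences:
f[-3,-2] = (9 - 26) / (-2 - (-3)) = -17
f[-2,6] = (161 - 9) / (6 - (-2)) = 19
f[-3,-2,6] = (19 - (-17)) / (6 - (-3)) = 4
f(t) = 26 + (-17)·(t + 3) + 4·(t + 3)(t + 2)
Expanding: f(t) = 4t^2 + 3t - 1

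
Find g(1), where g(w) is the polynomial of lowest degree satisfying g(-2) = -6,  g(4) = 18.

Evaluate each Lagrange basis at w = 1:
L_0(1) = (-3)/[(-6)] = 1/2
L_1(1) = (3)/[(6)] = 1/2
Sum: (-6)·(1/2) + 18·(1/2) = 6

6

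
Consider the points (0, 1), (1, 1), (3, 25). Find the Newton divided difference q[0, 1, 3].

4

q[0,1] = (1 - 1) / (1 - 0) = 0
q[1,3] = (25 - 1) / (3 - 1) = 12
q[0,1,3] = (12 - 0) / (3 - 0) = 4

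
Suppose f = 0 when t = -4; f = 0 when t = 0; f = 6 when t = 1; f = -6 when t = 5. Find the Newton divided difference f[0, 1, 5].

f[0,1] = (6 - 0) / (1 - 0) = 6
f[1,5] = (-6 - 6) / (5 - 1) = -3
f[0,1,5] = (-3 - 6) / (5 - 0) = -9/5

-9/5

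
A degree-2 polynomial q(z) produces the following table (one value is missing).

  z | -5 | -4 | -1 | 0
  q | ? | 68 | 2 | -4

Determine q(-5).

The 3 known values determine q uniquely (degree ≤ 2).
Evaluate each Lagrange basis at z = -5:
L_0(-5) = (-4)·(-5)/[(-3)·(-4)] = 5/3
L_1(-5) = (-1)·(-5)/[(3)·(-1)] = -5/3
L_2(-5) = (-1)·(-4)/[(4)·(1)] = 1
Sum: 68·(5/3) + 2·(-5/3) + (-4)·(1) = 106

106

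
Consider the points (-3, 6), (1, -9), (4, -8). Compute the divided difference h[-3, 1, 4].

7/12

h[-3,1] = (-9 - 6) / (1 - (-3)) = -15/4
h[1,4] = (-8 - (-9)) / (4 - 1) = 1/3
h[-3,1,4] = (1/3 - (-15/4)) / (4 - (-3)) = 7/12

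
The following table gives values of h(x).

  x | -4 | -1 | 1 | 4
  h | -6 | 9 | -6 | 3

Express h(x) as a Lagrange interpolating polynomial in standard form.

h(x) = (23/40)x^3 - (1/5)x^2 - (323/40)x + 17/10

Build the Lagrange basis polynomials:
L_0(x) = (x + 1)(x - 1)(x - 4) / [-120] = -(1/120)x^3 + (1/30)x^2 + (1/120)x - 1/30
L_1(x) = (x + 4)(x - 1)(x - 4) / [30] = (1/30)x^3 - (1/30)x^2 - (8/15)x + 8/15
L_2(x) = (x + 4)(x + 1)(x - 4) / [-30] = -(1/30)x^3 - (1/30)x^2 + (8/15)x + 8/15
L_3(x) = (x + 4)(x + 1)(x - 1) / [120] = (1/120)x^3 + (1/30)x^2 - (1/120)x - 1/30
h(x) = (-6)·L_0 + 9·L_1 + (-6)·L_2 + 3·L_3
  (-6)·L_0(x) = (1/20)x^3 - (1/5)x^2 - (1/20)x + 1/5
  9·L_1(x) = (3/10)x^3 - (3/10)x^2 - (24/5)x + 24/5
  (-6)·L_2(x) = (1/5)x^3 + (1/5)x^2 - (16/5)x - 16/5
  3·L_3(x) = (1/40)x^3 + (1/10)x^2 - (1/40)x - 1/10
Adding term by term: (23/40)x^3 - (1/5)x^2 - (323/40)x + 17/10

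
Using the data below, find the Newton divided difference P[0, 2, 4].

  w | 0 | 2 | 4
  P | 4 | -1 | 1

7/8

P[0,2] = (-1 - 4) / (2 - 0) = -5/2
P[2,4] = (1 - (-1)) / (4 - 2) = 1
P[0,2,4] = (1 - (-5/2)) / (4 - 0) = 7/8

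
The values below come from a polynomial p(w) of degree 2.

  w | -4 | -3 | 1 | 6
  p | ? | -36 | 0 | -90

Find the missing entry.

The 3 known values determine p uniquely (degree ≤ 2).
Evaluate each Lagrange basis at w = -4:
L_0(-4) = (-5)·(-10)/[(-4)·(-9)] = 25/18
L_1(-4) = (-1)·(-10)/[(4)·(-5)] = -1/2
L_2(-4) = (-1)·(-5)/[(9)·(5)] = 1/9
Sum: (-36)·(25/18) + 0 + (-90)·(1/9) = -60

-60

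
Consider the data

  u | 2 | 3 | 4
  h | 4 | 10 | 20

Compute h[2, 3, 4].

h[2,3] = (10 - 4) / (3 - 2) = 6
h[3,4] = (20 - 10) / (4 - 3) = 10
h[2,3,4] = (10 - 6) / (4 - 2) = 2

2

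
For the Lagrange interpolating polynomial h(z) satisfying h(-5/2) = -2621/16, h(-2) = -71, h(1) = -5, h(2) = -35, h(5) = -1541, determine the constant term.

L_0(z) = (z + 2)(z - 1)(z - 2)(z - 5) / [945/16] = (16/945)z^4 - (32/315)z^3 + (16/945)z^2 + (128/315)z - 64/189
L_1(z) = (z + 5/2)(z - 1)(z - 2)(z - 5) / [-42] = -(1/42)z^4 + (11/84)z^3 + (1/14)z^2 - (65/84)z + 25/42
L_2(z) = (z + 5/2)(z + 2)(z - 2)(z - 5) / [42] = (1/42)z^4 - (5/84)z^3 - (11/28)z^2 + (5/21)z + 25/21
L_3(z) = (z + 5/2)(z + 2)(z - 1)(z - 5) / [-54] = -(1/54)z^4 + (1/36)z^3 + (17/54)z^2 + (5/36)z - 25/54
L_4(z) = (z + 5/2)(z + 2)(z - 1)(z - 2) / [630] = (1/630)z^4 + (1/420)z^3 - (13/1260)z^2 - (1/105)z + 1/63
h(z) = (-2621/16)·L_0 + (-71)·L_1 + (-5)·L_2 + (-35)·L_3 + (-1541)·L_4
Only the constant term is needed; take it from each L_i and combine:
(-2621/16)·(-64/189) + (-71)·(25/42) + (-5)·(25/21) + (-35)·(-25/54) + (-1541)·(1/63) = -1

-1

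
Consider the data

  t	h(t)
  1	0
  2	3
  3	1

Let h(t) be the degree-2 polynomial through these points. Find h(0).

-8

Using Newton's divided-difference form:
h[1,2] = (3 - 0) / (2 - 1) = 3
h[2,3] = (1 - 3) / (3 - 2) = -2
h[1,2,3] = (-2 - 3) / (3 - 1) = -5/2
h(0) = 0 + 3·(-1) + (-5/2)·(-1)·(-2) = -8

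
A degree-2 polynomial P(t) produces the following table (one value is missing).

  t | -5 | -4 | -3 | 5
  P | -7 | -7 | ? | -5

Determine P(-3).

The 3 known values determine P uniquely (degree ≤ 2).
Evaluate each Lagrange basis at t = -3:
L_0(-3) = (1)·(-8)/[(-1)·(-10)] = -4/5
L_1(-3) = (2)·(-8)/[(1)·(-9)] = 16/9
L_2(-3) = (2)·(1)/[(10)·(9)] = 1/45
Sum: (-7)·(-4/5) + (-7)·(16/9) + (-5)·(1/45) = -313/45

-313/45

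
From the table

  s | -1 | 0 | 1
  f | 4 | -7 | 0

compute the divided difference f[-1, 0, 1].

9

f[-1,0] = (-7 - 4) / (0 - (-1)) = -11
f[0,1] = (0 - (-7)) / (1 - 0) = 7
f[-1,0,1] = (7 - (-11)) / (1 - (-1)) = 9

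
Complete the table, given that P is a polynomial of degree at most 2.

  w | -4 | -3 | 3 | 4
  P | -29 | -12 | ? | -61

-36

The 3 known values determine P uniquely (degree ≤ 2).
Evaluate each Lagrange basis at w = 3:
L_0(3) = (6)·(-1)/[(-1)·(-8)] = -3/4
L_1(3) = (7)·(-1)/[(1)·(-7)] = 1
L_2(3) = (7)·(6)/[(8)·(7)] = 3/4
Sum: (-29)·(-3/4) + (-12)·(1) + (-61)·(3/4) = -36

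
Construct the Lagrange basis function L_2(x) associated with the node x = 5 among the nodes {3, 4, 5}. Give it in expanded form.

L_2(x) = (x - 3)(x - 4) / [(2)·(1)]
       = (x^2 - 7x + 12) / (2)

L_2(x) = (1/2)x^2 - (7/2)x + 6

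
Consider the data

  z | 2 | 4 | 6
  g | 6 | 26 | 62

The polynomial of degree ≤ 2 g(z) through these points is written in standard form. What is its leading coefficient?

L_0(z) = (z - 4)(z - 6) / [8] = (1/8)z^2 - (5/4)z + 3
L_1(z) = (z - 2)(z - 6) / [-4] = -(1/4)z^2 + 2z - 3
L_2(z) = (z - 2)(z - 4) / [8] = (1/8)z^2 - (3/4)z + 1
g(z) = 6·L_0 + 26·L_1 + 62·L_2
Only the coefficient of z^2 is needed; take it from each L_i and combine:
6·(1/8) + 26·(-1/4) + 62·(1/8) = 2

2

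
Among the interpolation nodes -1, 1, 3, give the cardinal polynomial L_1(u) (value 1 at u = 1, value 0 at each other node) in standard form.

L_1(u) = (u + 1)(u - 3) / [(2)·(-2)]
       = (u^2 - 2u - 3) / (-4)

L_1(u) = -(1/4)u^2 + (1/2)u + 3/4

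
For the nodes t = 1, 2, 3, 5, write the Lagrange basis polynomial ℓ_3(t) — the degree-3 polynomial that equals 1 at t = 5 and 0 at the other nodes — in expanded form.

ℓ_3(t) = (1/24)t^3 - (1/4)t^2 + (11/24)t - 1/4

ℓ_3(t) = (t - 1)(t - 2)(t - 3) / [(4)·(3)·(2)]
       = (t^3 - 6t^2 + 11t - 6) / (24)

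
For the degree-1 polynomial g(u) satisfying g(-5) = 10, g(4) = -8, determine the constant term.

0

Build the Lagrange basis polynomials:
L_0(u) = (u - 4) / [-9] = -(1/9)u + 4/9
L_1(u) = (u + 5) / [9] = (1/9)u + 5/9
g(u) = 10·L_0 + (-8)·L_1
Only the constant term is needed; take it from each L_i and combine:
10·(4/9) + (-8)·(5/9) = 0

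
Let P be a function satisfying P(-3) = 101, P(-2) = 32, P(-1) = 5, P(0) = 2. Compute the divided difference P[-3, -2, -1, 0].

-3

P[-3,-2] = (32 - 101) / (-2 - (-3)) = -69
P[-2,-1] = (5 - 32) / (-1 - (-2)) = -27
P[-1,0] = (2 - 5) / (0 - (-1)) = -3
P[-3,-2,-1] = (-27 - (-69)) / (-1 - (-3)) = 21
P[-2,-1,0] = (-3 - (-27)) / (0 - (-2)) = 12
P[-3,-2,-1,0] = (12 - 21) / (0 - (-3)) = -3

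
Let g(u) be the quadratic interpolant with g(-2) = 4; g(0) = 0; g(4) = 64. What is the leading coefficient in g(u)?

3

Build the Lagrange basis polynomials:
L_0(u) = u(u - 4) / [12] = (1/12)u^2 - (1/3)u
L_1(u) = (u + 2)(u - 4) / [-8] = -(1/8)u^2 + (1/4)u + 1
L_2(u) = (u + 2)u / [24] = (1/24)u^2 + (1/12)u
g(u) = 4·L_0 + 0·L_1 + 64·L_2
Only the coefficient of u^2 is needed; take it from each L_i and combine:
4·(1/12) + 0·(-1/8) + 64·(1/24) = 3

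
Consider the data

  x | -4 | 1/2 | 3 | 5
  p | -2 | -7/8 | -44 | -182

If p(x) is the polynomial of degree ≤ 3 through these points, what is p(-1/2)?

Evaluate each Lagrange basis at x = -1/2:
L_0(-1/2) = (-1)·(-7/2)·(-11/2)/[(-9/2)·(-7)·(-9)] = 11/162
L_1(-1/2) = (7/2)·(-7/2)·(-11/2)/[(9/2)·(-5/2)·(-9/2)] = 539/405
L_2(-1/2) = (7/2)·(-1)·(-11/2)/[(7)·(5/2)·(-2)] = -11/20
L_3(-1/2) = (7/2)·(-1)·(-7/2)/[(9)·(9/2)·(2)] = 49/324
Sum: (-2)·(11/162) + (-7/8)·(539/405) + (-44)·(-11/20) + (-182)·(49/324) = -37/8

-37/8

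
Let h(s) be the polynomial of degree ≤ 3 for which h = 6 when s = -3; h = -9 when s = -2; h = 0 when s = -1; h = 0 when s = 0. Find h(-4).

Evaluate each Lagrange basis at s = -4:
L_0(-4) = (-2)·(-3)·(-4)/[(-1)·(-2)·(-3)] = 4
L_1(-4) = (-1)·(-3)·(-4)/[(1)·(-1)·(-2)] = -6
L_2(-4) = (-1)·(-2)·(-4)/[(2)·(1)·(-1)] = 4
L_3(-4) = (-1)·(-2)·(-3)/[(3)·(2)·(1)] = -1
Sum: 6·(4) + (-9)·(-6) + 0 + 0 = 78

78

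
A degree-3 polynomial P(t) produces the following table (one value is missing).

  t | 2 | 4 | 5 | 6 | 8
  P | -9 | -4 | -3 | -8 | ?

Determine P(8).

-51

The 4 known values determine P uniquely (degree ≤ 3).
L_0(8) = (4)·(3)·(2)/[(-2)·(-3)·(-4)] = -1
L_1(8) = (6)·(3)·(2)/[(2)·(-1)·(-2)] = 9
L_2(8) = (6)·(4)·(2)/[(3)·(1)·(-1)] = -16
L_3(8) = (6)·(4)·(3)/[(4)·(2)·(1)] = 9
Sum: (-9)·(-1) + (-4)·(9) + (-3)·(-16) + (-8)·(9) = -51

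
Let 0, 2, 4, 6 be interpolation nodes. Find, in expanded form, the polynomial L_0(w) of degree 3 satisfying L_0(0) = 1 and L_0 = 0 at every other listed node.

L_0(w) = (w - 2)(w - 4)(w - 6) / [(-2)·(-4)·(-6)]
       = (w^3 - 12w^2 + 44w - 48) / (-48)

L_0(w) = -(1/48)w^3 + (1/4)w^2 - (11/12)w + 1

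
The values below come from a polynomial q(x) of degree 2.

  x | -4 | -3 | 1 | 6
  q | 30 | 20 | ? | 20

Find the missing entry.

0

The 3 known values determine q uniquely (degree ≤ 2).
L_0(1) = (4)·(-5)/[(-1)·(-10)] = -2
L_1(1) = (5)·(-5)/[(1)·(-9)] = 25/9
L_2(1) = (5)·(4)/[(10)·(9)] = 2/9
Sum: 30·(-2) + 20·(25/9) + 20·(2/9) = 0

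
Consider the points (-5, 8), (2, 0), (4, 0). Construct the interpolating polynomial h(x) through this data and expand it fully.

h(x) = (8/63)x^2 - (16/21)x + 64/63

Newton's divided differences:
h[-5,2] = (0 - 8) / (2 - (-5)) = -8/7
h[2,4] = (0 - 0) / (4 - 2) = 0
h[-5,2,4] = (0 - (-8/7)) / (4 - (-5)) = 8/63
h(x) = 8 + (-8/7)·(x + 5) + (8/63)·(x + 5)(x - 2)
Expanding: h(x) = (8/63)x^2 - (16/21)x + 64/63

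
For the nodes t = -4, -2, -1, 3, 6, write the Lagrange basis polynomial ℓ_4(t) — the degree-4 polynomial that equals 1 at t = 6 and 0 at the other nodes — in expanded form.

ℓ_4(t) = (1/1680)t^4 + (1/420)t^3 - (1/240)t^2 - (17/840)t - 1/70

ℓ_4(t) = (t + 4)(t + 2)(t + 1)(t - 3) / [(10)·(8)·(7)·(3)]
       = (t^4 + 4t^3 - 7t^2 - 34t - 24) / (1680)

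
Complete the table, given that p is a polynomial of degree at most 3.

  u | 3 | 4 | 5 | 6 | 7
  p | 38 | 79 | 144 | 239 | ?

The 4 known values determine p uniquely (degree ≤ 3).
Evaluate each Lagrange basis at u = 7:
L_0(7) = (3)·(2)·(1)/[(-1)·(-2)·(-3)] = -1
L_1(7) = (4)·(2)·(1)/[(1)·(-1)·(-2)] = 4
L_2(7) = (4)·(3)·(1)/[(2)·(1)·(-1)] = -6
L_3(7) = (4)·(3)·(2)/[(3)·(2)·(1)] = 4
Sum: 38·(-1) + 79·(4) + 144·(-6) + 239·(4) = 370

370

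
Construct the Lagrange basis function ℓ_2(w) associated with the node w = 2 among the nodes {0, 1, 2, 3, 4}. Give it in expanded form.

ℓ_2(w) = w(w - 1)(w - 3)(w - 4) / [(2)·(1)·(-1)·(-2)]
       = (w^4 - 8w^3 + 19w^2 - 12w) / (4)

ℓ_2(w) = (1/4)w^4 - 2w^3 + (19/4)w^2 - 3w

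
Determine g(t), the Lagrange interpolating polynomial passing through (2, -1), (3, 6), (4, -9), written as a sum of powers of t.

L_0(t) = (t - 3)(t - 4) / [2] = (1/2)t^2 - (7/2)t + 6
L_1(t) = (t - 2)(t - 4) / [-1] = -t^2 + 6t - 8
L_2(t) = (t - 2)(t - 3) / [2] = (1/2)t^2 - (5/2)t + 3
g(t) = (-1)·L_0 + 6·L_1 + (-9)·L_2
  (-1)·L_0(t) = -(1/2)t^2 + (7/2)t - 6
  6·L_1(t) = -6t^2 + 36t - 48
  (-9)·L_2(t) = -(9/2)t^2 + (45/2)t - 27
Adding term by term: -11t^2 + 62t - 81

g(t) = -11t^2 + 62t - 81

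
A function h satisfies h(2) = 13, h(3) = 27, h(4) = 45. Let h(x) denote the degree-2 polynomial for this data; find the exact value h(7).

Evaluate each Lagrange basis at x = 7:
L_0(7) = (4)·(3)/[(-1)·(-2)] = 6
L_1(7) = (5)·(3)/[(1)·(-1)] = -15
L_2(7) = (5)·(4)/[(2)·(1)] = 10
Sum: 13·(6) + 27·(-15) + 45·(10) = 123

123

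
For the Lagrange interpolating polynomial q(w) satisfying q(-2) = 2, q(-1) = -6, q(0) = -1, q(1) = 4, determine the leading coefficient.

The leading coefficient equals the top divided difference q[-2,-1,0,1].
q[-2,-1] = (-6 - 2) / (-1 - (-2)) = -8
q[-1,0] = (-1 - (-6)) / (0 - (-1)) = 5
q[0,1] = (4 - (-1)) / (1 - 0) = 5
q[-2,-1,0] = (5 - (-8)) / (0 - (-2)) = 13/2
q[-1,0,1] = (5 - 5) / (1 - (-1)) = 0
q[-2,-1,0,1] = (0 - 13/2) / (1 - (-2)) = -13/6

-13/6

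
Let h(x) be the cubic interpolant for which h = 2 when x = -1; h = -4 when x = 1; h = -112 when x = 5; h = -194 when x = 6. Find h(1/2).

-23/8

Evaluate each Lagrange basis at x = 1/2:
L_0(1/2) = (-1/2)·(-9/2)·(-11/2)/[(-2)·(-6)·(-7)] = 33/224
L_1(1/2) = (3/2)·(-9/2)·(-11/2)/[(2)·(-4)·(-5)] = 297/320
L_2(1/2) = (3/2)·(-1/2)·(-11/2)/[(6)·(4)·(-1)] = -11/64
L_3(1/2) = (3/2)·(-1/2)·(-9/2)/[(7)·(5)·(1)] = 27/280
Sum: 2·(33/224) + (-4)·(297/320) + (-112)·(-11/64) + (-194)·(27/280) = -23/8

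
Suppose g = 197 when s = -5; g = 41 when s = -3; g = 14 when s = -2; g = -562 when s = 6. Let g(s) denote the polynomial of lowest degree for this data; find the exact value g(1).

Evaluate each Lagrange basis at s = 1:
L_0(1) = (4)·(3)·(-5)/[(-2)·(-3)·(-11)] = 10/11
L_1(1) = (6)·(3)·(-5)/[(2)·(-1)·(-9)] = -5
L_2(1) = (6)·(4)·(-5)/[(3)·(1)·(-8)] = 5
L_3(1) = (6)·(4)·(3)/[(11)·(9)·(8)] = 1/11
Sum: 197·(10/11) + 41·(-5) + 14·(5) + (-562)·(1/11) = -7

-7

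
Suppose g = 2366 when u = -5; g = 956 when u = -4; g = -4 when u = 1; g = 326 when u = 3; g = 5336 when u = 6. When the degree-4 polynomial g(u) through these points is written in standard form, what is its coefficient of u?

Build the Lagrange basis polynomials:
L_0(u) = (u + 4)(u - 1)(u - 3)(u - 6) / [528] = (1/528)u^4 - (1/88)u^3 - (13/528)u^2 + (15/88)u - 3/22
L_1(u) = (u + 5)(u - 1)(u - 3)(u - 6) / [-350] = -(1/350)u^4 + (1/70)u^3 + (23/350)u^2 - (117/350)u + 9/35
L_2(u) = (u + 5)(u + 4)(u - 3)(u - 6) / [300] = (1/300)u^4 - (43/300)u^2 - (3/50)u + 6/5
L_3(u) = (u + 5)(u + 4)(u - 1)(u - 6) / [-336] = -(1/336)u^4 - (1/168)u^3 + (37/336)u^2 + (43/168)u - 5/14
L_4(u) = (u + 5)(u + 4)(u - 1)(u - 3) / [1650] = (1/1650)u^4 + (1/330)u^3 - (13/1650)u^2 - (53/1650)u + 2/55
g(u) = 2366·L_0 + 956·L_1 + (-4)·L_2 + 326·L_3 + 5336·L_4
Only the coefficient of u is needed; take it from each L_i and combine:
2366·(15/88) + 956·(-117/350) + (-4)·(-3/50) + 326·(43/168) + 5336·(-53/1650) = -4

-4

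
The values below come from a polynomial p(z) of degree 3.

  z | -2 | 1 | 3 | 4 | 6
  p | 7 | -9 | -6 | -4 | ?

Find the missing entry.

-5

The 4 known values determine p uniquely (degree ≤ 3).
Evaluate each Lagrange basis at z = 6:
L_0(6) = (5)·(3)·(2)/[(-3)·(-5)·(-6)] = -1/3
L_1(6) = (8)·(3)·(2)/[(3)·(-2)·(-3)] = 8/3
L_2(6) = (8)·(5)·(2)/[(5)·(2)·(-1)] = -8
L_3(6) = (8)·(5)·(3)/[(6)·(3)·(1)] = 20/3
Sum: 7·(-1/3) + (-9)·(8/3) + (-6)·(-8) + (-4)·(20/3) = -5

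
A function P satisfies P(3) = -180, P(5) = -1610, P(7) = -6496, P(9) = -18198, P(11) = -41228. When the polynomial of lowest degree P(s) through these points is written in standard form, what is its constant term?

Build the Lagrange basis polynomials:
L_0(s) = (s - 5)(s - 7)(s - 9)(s - 11) / [384] = (1/384)s^4 - (1/12)s^3 + (187/192)s^2 - (59/12)s + 1155/128
L_1(s) = (s - 3)(s - 7)(s - 9)(s - 11) / [-96] = -(1/96)s^4 + (5/16)s^3 - (10/3)s^2 + (235/16)s - 693/32
L_2(s) = (s - 3)(s - 5)(s - 9)(s - 11) / [64] = (1/64)s^4 - (7/16)s^3 + (137/32)s^2 - (273/16)s + 1485/64
L_3(s) = (s - 3)(s - 5)(s - 7)(s - 11) / [-96] = -(1/96)s^4 + (13/48)s^3 - (59/24)s^2 + (443/48)s - 385/32
L_4(s) = (s - 3)(s - 5)(s - 7)(s - 9) / [384] = (1/384)s^4 - (1/16)s^3 + (103/192)s^2 - (31/16)s + 315/128
P(s) = (-180)·L_0 + (-1610)·L_1 + (-6496)·L_2 + (-18198)·L_3 + (-41228)·L_4
Only the constant term is needed; take it from each L_i and combine:
(-180)·(1155/128) + (-1610)·(-693/32) + (-6496)·(1485/64) + (-18198)·(-385/32) + (-41228)·(315/128) = 0

0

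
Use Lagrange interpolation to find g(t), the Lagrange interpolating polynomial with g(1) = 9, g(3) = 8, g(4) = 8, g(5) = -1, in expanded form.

Build the Lagrange basis polynomials:
L_0(t) = (t - 3)(t - 4)(t - 5) / [-24] = -(1/24)t^3 + (1/2)t^2 - (47/24)t + 5/2
L_1(t) = (t - 1)(t - 4)(t - 5) / [4] = (1/4)t^3 - (5/2)t^2 + (29/4)t - 5
L_2(t) = (t - 1)(t - 3)(t - 5) / [-3] = -(1/3)t^3 + 3t^2 - (23/3)t + 5
L_3(t) = (t - 1)(t - 3)(t - 4) / [8] = (1/8)t^3 - t^2 + (19/8)t - 3/2
g(t) = 9·L_0 + 8·L_1 + 8·L_2 + (-1)·L_3
  9·L_0(t) = -(3/8)t^3 + (9/2)t^2 - (141/8)t + 45/2
  8·L_1(t) = 2t^3 - 20t^2 + 58t - 40
  8·L_2(t) = -(8/3)t^3 + 24t^2 - (184/3)t + 40
  (-1)·L_3(t) = -(1/8)t^3 + t^2 - (19/8)t + 3/2
Adding term by term: -(7/6)t^3 + (19/2)t^2 - (70/3)t + 24

g(t) = -(7/6)t^3 + (19/2)t^2 - (70/3)t + 24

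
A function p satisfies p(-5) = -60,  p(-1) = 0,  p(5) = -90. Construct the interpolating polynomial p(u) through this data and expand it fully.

p(u) = -3u^2 - 3u

Build the Lagrange basis polynomials:
L_0(u) = (u + 1)(u - 5) / [40] = (1/40)u^2 - (1/10)u - 1/8
L_1(u) = (u + 5)(u - 5) / [-24] = -(1/24)u^2 + 25/24
L_2(u) = (u + 5)(u + 1) / [60] = (1/60)u^2 + (1/10)u + 1/12
p(u) = (-60)·L_0 + 0·L_1 + (-90)·L_2
  (-60)·L_0(u) = -(3/2)u^2 + 6u + 15/2
  0·L_1(u) = 0
  (-90)·L_2(u) = -(3/2)u^2 - 9u - 15/2
Adding term by term: -3u^2 - 3u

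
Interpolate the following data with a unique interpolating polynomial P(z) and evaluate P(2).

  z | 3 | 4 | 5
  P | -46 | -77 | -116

Evaluate each Lagrange basis at z = 2:
L_0(2) = (-2)·(-3)/[(-1)·(-2)] = 3
L_1(2) = (-1)·(-3)/[(1)·(-1)] = -3
L_2(2) = (-1)·(-2)/[(2)·(1)] = 1
Sum: (-46)·(3) + (-77)·(-3) + (-116)·(1) = -23

-23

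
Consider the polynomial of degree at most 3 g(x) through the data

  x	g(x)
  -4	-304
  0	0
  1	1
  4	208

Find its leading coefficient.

4

The leading coefficient equals the top divided difference g[-4,0,1,4].
g[-4,0] = (0 - (-304)) / (0 - (-4)) = 76
g[0,1] = (1 - 0) / (1 - 0) = 1
g[1,4] = (208 - 1) / (4 - 1) = 69
g[-4,0,1] = (1 - 76) / (1 - (-4)) = -15
g[0,1,4] = (69 - 1) / (4 - 0) = 17
g[-4,0,1,4] = (17 - (-15)) / (4 - (-4)) = 4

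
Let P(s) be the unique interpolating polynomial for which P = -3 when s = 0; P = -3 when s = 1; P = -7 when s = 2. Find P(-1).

-7

L_0(-1) = (-2)·(-3)/[(-1)·(-2)] = 3
L_1(-1) = (-1)·(-3)/[(1)·(-1)] = -3
L_2(-1) = (-1)·(-2)/[(2)·(1)] = 1
Sum: (-3)·(3) + (-3)·(-3) + (-7)·(1) = -7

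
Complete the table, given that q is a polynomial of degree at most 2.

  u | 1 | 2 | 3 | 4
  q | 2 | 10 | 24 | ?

44

The 3 known values determine q uniquely (degree ≤ 2).
Evaluate each Lagrange basis at u = 4:
L_0(4) = (2)·(1)/[(-1)·(-2)] = 1
L_1(4) = (3)·(1)/[(1)·(-1)] = -3
L_2(4) = (3)·(2)/[(2)·(1)] = 3
Sum: 2·(1) + 10·(-3) + 24·(3) = 44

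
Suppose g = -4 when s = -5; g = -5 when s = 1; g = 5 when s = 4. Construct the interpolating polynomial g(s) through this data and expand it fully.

Newton's divided differences:
g[-5,1] = (-5 - (-4)) / (1 - (-5)) = -1/6
g[1,4] = (5 - (-5)) / (4 - 1) = 10/3
g[-5,1,4] = (10/3 - (-1/6)) / (4 - (-5)) = 7/18
g(s) = -4 + (-1/6)·(s + 5) + (7/18)·(s + 5)(s - 1)
Expanding: g(s) = (7/18)s^2 + (25/18)s - 61/9

g(s) = (7/18)s^2 + (25/18)s - 61/9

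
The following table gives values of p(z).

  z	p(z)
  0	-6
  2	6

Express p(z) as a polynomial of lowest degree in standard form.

p(z) = 6z - 6

L_0(z) = (z - 2) / [-2] = -(1/2)z + 1
L_1(z) = z / [2] = (1/2)z
p(z) = (-6)·L_0 + 6·L_1
  (-6)·L_0(z) = 3z - 6
  6·L_1(z) = 3z
Adding term by term: 6z - 6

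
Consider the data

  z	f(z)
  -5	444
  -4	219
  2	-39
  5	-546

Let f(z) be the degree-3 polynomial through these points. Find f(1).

L_0(1) = (5)·(-1)·(-4)/[(-1)·(-7)·(-10)] = -2/7
L_1(1) = (6)·(-1)·(-4)/[(1)·(-6)·(-9)] = 4/9
L_2(1) = (6)·(5)·(-4)/[(7)·(6)·(-3)] = 20/21
L_3(1) = (6)·(5)·(-1)/[(10)·(9)·(3)] = -1/9
Sum: 444·(-2/7) + 219·(4/9) + (-39)·(20/21) + (-546)·(-1/9) = -6

-6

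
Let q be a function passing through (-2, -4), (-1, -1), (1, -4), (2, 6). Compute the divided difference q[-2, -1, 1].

q[-2,-1] = (-1 - (-4)) / (-1 - (-2)) = 3
q[-1,1] = (-4 - (-1)) / (1 - (-1)) = -3/2
q[-2,-1,1] = (-3/2 - 3) / (1 - (-2)) = -3/2

-3/2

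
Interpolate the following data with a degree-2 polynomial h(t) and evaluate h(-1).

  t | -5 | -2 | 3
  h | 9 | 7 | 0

Using Newton's divided-difference form:
h[-5,-2] = (7 - 9) / (-2 - (-5)) = -2/3
h[-2,3] = (0 - 7) / (3 - (-2)) = -7/5
h[-5,-2,3] = (-7/5 - (-2/3)) / (3 - (-5)) = -11/120
h(-1) = 9 + (-2/3)·(4) + (-11/120)·(4)·(1) = 179/30

179/30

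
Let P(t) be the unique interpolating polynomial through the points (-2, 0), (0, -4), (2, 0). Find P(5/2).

L_0(5/2) = (5/2)·(1/2)/[(-2)·(-4)] = 5/32
L_1(5/2) = (9/2)·(1/2)/[(2)·(-2)] = -9/16
L_2(5/2) = (9/2)·(5/2)/[(4)·(2)] = 45/32
Sum: 0 + (-4)·(-9/16) + 0 = 9/4

9/4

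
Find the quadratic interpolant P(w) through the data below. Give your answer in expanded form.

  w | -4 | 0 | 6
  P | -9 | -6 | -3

L_0(w) = w(w - 6) / [40] = (1/40)w^2 - (3/20)w
L_1(w) = (w + 4)(w - 6) / [-24] = -(1/24)w^2 + (1/12)w + 1
L_2(w) = (w + 4)w / [60] = (1/60)w^2 + (1/15)w
P(w) = (-9)·L_0 + (-6)·L_1 + (-3)·L_2
  (-9)·L_0(w) = -(9/40)w^2 + (27/20)w
  (-6)·L_1(w) = (1/4)w^2 - (1/2)w - 6
  (-3)·L_2(w) = -(1/20)w^2 - (1/5)w
Adding term by term: -(1/40)w^2 + (13/20)w - 6

P(w) = -(1/40)w^2 + (13/20)w - 6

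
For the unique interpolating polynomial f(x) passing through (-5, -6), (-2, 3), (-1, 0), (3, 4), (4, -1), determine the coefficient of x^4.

-149/2160

Build the Lagrange basis polynomials:
L_0(x) = (x + 2)(x + 1)(x - 3)(x - 4) / [864] = (1/864)x^4 - (1/216)x^3 - (7/864)x^2 + (11/432)x + 1/36
L_1(x) = (x + 5)(x + 1)(x - 3)(x - 4) / [-90] = -(1/90)x^4 + (1/90)x^3 + (5/18)x^2 - (37/90)x - 2/3
L_2(x) = (x + 5)(x + 2)(x - 3)(x - 4) / [80] = (1/80)x^4 - (27/80)x^2 + (7/40)x + 3/2
L_3(x) = (x + 5)(x + 2)(x + 1)(x - 4) / [-160] = -(1/160)x^4 - (1/40)x^3 + (3/32)x^2 + (29/80)x + 1/4
L_4(x) = (x + 5)(x + 2)(x + 1)(x - 3) / [270] = (1/270)x^4 + (1/54)x^3 - (7/270)x^2 - (41/270)x - 1/9
f(x) = (-6)·L_0 + 3·L_1 + 0·L_2 + 4·L_3 + (-1)·L_4
Only the coefficient of x^4 is needed; take it from each L_i and combine:
(-6)·(1/864) + 3·(-1/90) + 0·(1/80) + 4·(-1/160) + (-1)·(1/270) = -149/2160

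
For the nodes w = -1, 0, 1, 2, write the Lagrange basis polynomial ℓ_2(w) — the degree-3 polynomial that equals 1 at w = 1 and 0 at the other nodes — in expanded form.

ℓ_2(w) = -(1/2)w^3 + (1/2)w^2 + w

ℓ_2(w) = (w + 1)w(w - 2) / [(2)·(1)·(-1)]
       = (w^3 - w^2 - 2w) / (-2)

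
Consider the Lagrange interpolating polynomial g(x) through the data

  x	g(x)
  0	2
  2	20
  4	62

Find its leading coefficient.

The leading coefficient equals the top divided difference g[0,2,4].
g[0,2] = (20 - 2) / (2 - 0) = 9
g[2,4] = (62 - 20) / (4 - 2) = 21
g[0,2,4] = (21 - 9) / (4 - 0) = 3

3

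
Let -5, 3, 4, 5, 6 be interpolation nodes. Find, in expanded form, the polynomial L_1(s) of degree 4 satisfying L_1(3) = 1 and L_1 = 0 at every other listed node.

L_1(s) = -(1/48)s^4 + (5/24)s^3 + (1/48)s^2 - (125/24)s + 25/2

L_1(s) = (s + 5)(s - 4)(s - 5)(s - 6) / [(8)·(-1)·(-2)·(-3)]
       = (s^4 - 10s^3 - s^2 + 250s - 600) / (-48)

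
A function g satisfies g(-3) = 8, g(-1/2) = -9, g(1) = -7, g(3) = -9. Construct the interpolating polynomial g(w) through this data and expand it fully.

g(w) = -(9/20)w^3 + (109/120)w^2 + (73/60)w - 347/40

Build the Lagrange basis polynomials:
L_0(w) = (w + 1/2)(w - 1)(w - 3) / [-60] = -(1/60)w^3 + (7/120)w^2 - (1/60)w - 1/40
L_1(w) = (w + 3)(w - 1)(w - 3) / [105/8] = (8/105)w^3 - (8/105)w^2 - (24/35)w + 24/35
L_2(w) = (w + 3)(w + 1/2)(w - 3) / [-12] = -(1/12)w^3 - (1/24)w^2 + (3/4)w + 3/8
L_3(w) = (w + 3)(w + 1/2)(w - 1) / [42] = (1/42)w^3 + (5/84)w^2 - (1/21)w - 1/28
g(w) = 8·L_0 + (-9)·L_1 + (-7)·L_2 + (-9)·L_3
  8·L_0(w) = -(2/15)w^3 + (7/15)w^2 - (2/15)w - 1/5
  (-9)·L_1(w) = -(24/35)w^3 + (24/35)w^2 + (216/35)w - 216/35
  (-7)·L_2(w) = (7/12)w^3 + (7/24)w^2 - (21/4)w - 21/8
  (-9)·L_3(w) = -(3/14)w^3 - (15/28)w^2 + (3/7)w + 9/28
Adding term by term: -(9/20)w^3 + (109/120)w^2 + (73/60)w - 347/40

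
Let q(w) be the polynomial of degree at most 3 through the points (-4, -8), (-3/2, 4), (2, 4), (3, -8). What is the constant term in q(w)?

48/5

Build the Lagrange basis polynomials:
L_0(w) = (w + 3/2)(w - 2)(w - 3) / [-105] = -(1/105)w^3 + (1/30)w^2 + (1/70)w - 3/35
L_1(w) = (w + 4)(w - 2)(w - 3) / [315/8] = (8/315)w^3 - (8/315)w^2 - (16/45)w + 64/105
L_2(w) = (w + 4)(w + 3/2)(w - 3) / [-21] = -(1/21)w^3 - (5/42)w^2 + (1/2)w + 6/7
L_3(w) = (w + 4)(w + 3/2)(w - 2) / [63/2] = (2/63)w^3 + (1/9)w^2 - (10/63)w - 8/21
q(w) = (-8)·L_0 + 4·L_1 + 4·L_2 + (-8)·L_3
Only the constant term is needed; take it from each L_i and combine:
(-8)·(-3/35) + 4·(64/105) + 4·(6/7) + (-8)·(-8/21) = 48/5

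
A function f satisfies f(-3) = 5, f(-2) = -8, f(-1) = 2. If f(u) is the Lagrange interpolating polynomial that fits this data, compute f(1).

91

Evaluate each Lagrange basis at u = 1:
L_0(1) = (3)·(2)/[(-1)·(-2)] = 3
L_1(1) = (4)·(2)/[(1)·(-1)] = -8
L_2(1) = (4)·(3)/[(2)·(1)] = 6
Sum: 5·(3) + (-8)·(-8) + 2·(6) = 91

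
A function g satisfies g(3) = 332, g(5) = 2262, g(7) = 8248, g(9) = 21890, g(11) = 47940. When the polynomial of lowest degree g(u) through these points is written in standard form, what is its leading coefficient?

3

The leading coefficient equals the top divided difference g[3,5,7,9,11].
g[3,5] = (2262 - 332) / (5 - 3) = 965
g[5,7] = (8248 - 2262) / (7 - 5) = 2993
g[7,9] = (21890 - 8248) / (9 - 7) = 6821
g[9,11] = (47940 - 21890) / (11 - 9) = 13025
g[3,5,7] = (2993 - 965) / (7 - 3) = 507
g[5,7,9] = (6821 - 2993) / (9 - 5) = 957
g[7,9,11] = (13025 - 6821) / (11 - 7) = 1551
g[3,5,7,9] = (957 - 507) / (9 - 3) = 75
g[5,7,9,11] = (1551 - 957) / (11 - 5) = 99
g[3,5,7,9,11] = (99 - 75) / (11 - 3) = 3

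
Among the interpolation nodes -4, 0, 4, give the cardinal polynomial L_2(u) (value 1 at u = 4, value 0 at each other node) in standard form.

L_2(u) = (u + 4)u / [(8)·(4)]
       = (u^2 + 4u) / (32)

L_2(u) = (1/32)u^2 + (1/8)u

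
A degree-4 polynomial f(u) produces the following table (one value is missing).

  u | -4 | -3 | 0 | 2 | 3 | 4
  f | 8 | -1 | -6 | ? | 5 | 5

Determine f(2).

307/168

The 5 known values determine f uniquely (degree ≤ 4).
Evaluate each Lagrange basis at u = 2:
L_0(2) = (5)·(2)·(-1)·(-2)/[(-1)·(-4)·(-7)·(-8)] = 5/56
L_1(2) = (6)·(2)·(-1)·(-2)/[(1)·(-3)·(-6)·(-7)] = -4/21
L_2(2) = (6)·(5)·(-1)·(-2)/[(4)·(3)·(-3)·(-4)] = 5/12
L_3(2) = (6)·(5)·(2)·(-2)/[(7)·(6)·(3)·(-1)] = 20/21
L_4(2) = (6)·(5)·(2)·(-1)/[(8)·(7)·(4)·(1)] = -15/56
Sum: 8·(5/56) + (-1)·(-4/21) + (-6)·(5/12) + 5·(20/21) + 5·(-15/56) = 307/168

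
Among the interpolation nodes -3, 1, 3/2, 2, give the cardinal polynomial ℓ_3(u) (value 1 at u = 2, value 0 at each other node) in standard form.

ℓ_3(u) = (u + 3)(u - 1)(u - 3/2) / [(5)·(1)·(1/2)]
       = (u^3 + (1/2)u^2 - 6u + 9/2) / (5/2)

ℓ_3(u) = (2/5)u^3 + (1/5)u^2 - (12/5)u + 9/5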